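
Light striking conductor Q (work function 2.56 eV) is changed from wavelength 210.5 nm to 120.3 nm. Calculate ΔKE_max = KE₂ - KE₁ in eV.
4.4163 eV

Using Einstein's equation: KE_max = hc/λ - φ

For λ₁ = 210.5 nm:
KE₁ = hc/λ₁ - φ = 5.8900 - 2.56 = 3.3300 eV

For λ₂ = 120.3 nm:
KE₂ = hc/λ₂ - φ = 10.3063 - 2.56 = 7.7463 eV

Change in KE:
ΔKE = KE₂ - KE₁ = 7.7463 - 3.3300 = 4.4163 eV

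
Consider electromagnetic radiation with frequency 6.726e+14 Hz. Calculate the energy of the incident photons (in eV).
2.7817 eV

Using E = hf:

E = hf = (6.626×10⁻³⁴ J·s)(6.726e+14 Hz)
E = 2.7817 eV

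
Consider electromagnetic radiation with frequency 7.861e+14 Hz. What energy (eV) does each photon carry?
3.2510 eV

Using E = hf:

E = hf = (6.626×10⁻³⁴ J·s)(7.861e+14 Hz)
E = 3.2510 eV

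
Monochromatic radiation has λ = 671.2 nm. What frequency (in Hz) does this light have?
4.4665e+14 Hz

Using the wave equation: c = fλ

Solving for frequency:
f = c/λ = (3×10⁸ m/s) / (671.2×10⁻⁹ m)
f = 4.4665e+14 Hz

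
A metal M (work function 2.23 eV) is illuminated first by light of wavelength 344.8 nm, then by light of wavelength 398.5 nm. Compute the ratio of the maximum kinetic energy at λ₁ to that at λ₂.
1.5498

Using Einstein's equation: KE_max = hc/λ - φ

For λ₁ = 344.8 nm:
E₁ = hc/λ₁ = 3.5958 eV
KE₁ = E₁ - φ = 3.5958 - 2.23 = 1.3658 eV

For λ₂ = 398.5 nm:
E₂ = hc/λ₂ = 3.1113 eV
KE₂ = E₂ - φ = 3.1113 - 2.23 = 0.8813 eV

Ratio: KE₁/KE₂ = 1.3658/0.8813 = 1.5498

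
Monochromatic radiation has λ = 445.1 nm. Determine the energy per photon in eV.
2.7855 eV

Using E = hf = hc/λ:

E = hc/λ = (6.626×10⁻³⁴ J·s)(3×10⁸ m/s) / (445.1×10⁻⁹ m)
E = 2.7855 eV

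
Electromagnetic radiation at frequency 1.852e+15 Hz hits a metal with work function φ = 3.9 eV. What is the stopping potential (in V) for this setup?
3.7593 V

The stopping potential V_s satisfies: eV_s = KE_max

First, find KE_max using Einstein's equation:
E_photon = hf = (6.626×10⁻³⁴ J·s)(1.852e+15 Hz) = 7.6593 eV
KE_max = E_photon - φ = 7.6593 - 3.9 = 3.7593 eV

Since eV_s = KE_max:
V_s = KE_max/e = 3.7593 V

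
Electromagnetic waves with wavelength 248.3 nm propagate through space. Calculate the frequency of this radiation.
1.2074e+15 Hz

Using the wave equation: c = fλ

Solving for frequency:
f = c/λ = (3×10⁸ m/s) / (248.3×10⁻⁹ m)
f = 1.2074e+15 Hz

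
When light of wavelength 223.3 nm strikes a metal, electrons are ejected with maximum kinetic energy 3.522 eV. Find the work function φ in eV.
2.03 eV

From Einstein's photoelectric equation: KE_max = hf - φ = hc/λ - φ

Rearranging for φ:
φ = hc/λ - KE_max

Calculate photon energy:
E_photon = hc/λ = 5.5524 eV

Therefore:
φ = 5.5524 - 3.522 = 2.03 eV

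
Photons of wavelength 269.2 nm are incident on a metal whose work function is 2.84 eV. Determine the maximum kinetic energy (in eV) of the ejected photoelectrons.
1.7657 eV

Using Einstein's photoelectric equation: KE_max = hf - φ = hc/λ - φ

First, calculate the photon energy:
E_photon = hc/λ = (6.626×10⁻³⁴ J·s)(3×10⁸ m/s) / (269.2×10⁻⁹ m)
E_photon = 4.6057 eV

Then, the maximum kinetic energy:
KE_max = E_photon - φ = 4.6057 eV - 2.84 eV = 1.7657 eV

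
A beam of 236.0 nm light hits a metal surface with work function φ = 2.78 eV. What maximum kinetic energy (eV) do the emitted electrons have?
2.4736 eV

Using Einstein's photoelectric equation: KE_max = hf - φ = hc/λ - φ

First, calculate the photon energy:
E_photon = hc/λ = (6.626×10⁻³⁴ J·s)(3×10⁸ m/s) / (236.0×10⁻⁹ m)
E_photon = 5.2536 eV

Then, the maximum kinetic energy:
KE_max = E_photon - φ = 5.2536 eV - 2.78 eV = 2.4736 eV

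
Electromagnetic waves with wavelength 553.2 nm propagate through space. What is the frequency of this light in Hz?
5.4192e+14 Hz

Using the wave equation: c = fλ

Solving for frequency:
f = c/λ = (3×10⁸ m/s) / (553.2×10⁻⁹ m)
f = 5.4192e+14 Hz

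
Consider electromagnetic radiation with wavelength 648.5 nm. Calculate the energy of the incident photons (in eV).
1.9119 eV

Using E = hf = hc/λ:

E = hc/λ = (6.626×10⁻³⁴ J·s)(3×10⁸ m/s) / (648.5×10⁻⁹ m)
E = 1.9119 eV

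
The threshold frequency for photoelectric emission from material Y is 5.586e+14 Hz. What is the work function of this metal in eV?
2.31 eV

At the threshold frequency, photon energy equals work function:
φ = hf₀

Calculating:
φ = (6.626×10⁻³⁴ J·s)(5.586e+14 Hz)
φ = 2.31 eV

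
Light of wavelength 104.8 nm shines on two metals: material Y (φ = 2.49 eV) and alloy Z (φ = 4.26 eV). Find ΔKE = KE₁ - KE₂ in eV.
1.7700 eV

Using KE_max = hc/λ - φ for each metal:

Photon energy: E = hc/λ = 11.8306 eV

For material Y (φ₁ = 2.49 eV):
KE₁ = E - φ₁ = 11.8306 - 2.49 = 9.3406 eV

For alloy Z (φ₂ = 4.26 eV):
KE₂ = E - φ₂ = 11.8306 - 4.26 = 7.5706 eV

Difference:
ΔKE = KE₁ - KE₂ = 9.3406 - 7.5706 = 1.7700 eV

Note: The difference equals the difference in work functions: 4.26 - 2.49 = 1.77 eV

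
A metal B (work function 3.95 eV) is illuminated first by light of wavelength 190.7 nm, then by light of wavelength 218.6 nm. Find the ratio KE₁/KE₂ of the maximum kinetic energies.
1.4820

Using Einstein's equation: KE_max = hc/λ - φ

For λ₁ = 190.7 nm:
E₁ = hc/λ₁ = 6.5015 eV
KE₁ = E₁ - φ = 6.5015 - 3.95 = 2.5515 eV

For λ₂ = 218.6 nm:
E₂ = hc/λ₂ = 5.6717 eV
KE₂ = E₂ - φ = 5.6717 - 3.95 = 1.7217 eV

Ratio: KE₁/KE₂ = 2.5515/1.7217 = 1.4820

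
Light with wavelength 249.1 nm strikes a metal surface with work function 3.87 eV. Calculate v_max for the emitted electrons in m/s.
6.2410e+05 m/s

First, find the maximum kinetic energy:
E_photon = hc/λ = 4.9773 eV
KE_max = E_photon - φ = 4.9773 - 3.87 = 1.1073 eV

Convert to Joules: KE_max = 1.1073 × 1.602×10⁻¹⁹ J = 1.7741e-19 J

Then use KE = ½mv² to find velocity:
v = √(2·KE/m) = √(2 × 1.7741e-19 J / 9.109e-31 kg)
v = 6.2410e+05 m/s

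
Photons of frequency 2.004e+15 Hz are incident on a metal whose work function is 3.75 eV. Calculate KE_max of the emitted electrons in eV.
4.5379 eV

Using Einstein's photoelectric equation: KE_max = hf - φ

First, calculate the photon energy:
E_photon = hf = (6.626×10⁻³⁴ J·s)(2.004e+15 Hz)
E_photon = 8.2879 eV

Then, the maximum kinetic energy:
KE_max = E_photon - φ = 8.2879 eV - 3.75 eV = 4.5379 eV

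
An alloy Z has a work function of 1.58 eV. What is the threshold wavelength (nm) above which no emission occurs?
784.71 nm

The threshold wavelength is when the photon energy equals the work function:
hc/λ₀ = φ

Solving for λ₀:
λ₀ = hc/φ = (6.626×10⁻³⁴ J·s)(3×10⁸ m/s) / (1.58 eV × 1.602×10⁻¹⁹ J/eV)
λ₀ = 784.71 nm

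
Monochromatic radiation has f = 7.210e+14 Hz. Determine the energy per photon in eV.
2.9818 eV

Using E = hf:

E = hf = (6.626×10⁻³⁴ J·s)(7.210e+14 Hz)
E = 2.9818 eV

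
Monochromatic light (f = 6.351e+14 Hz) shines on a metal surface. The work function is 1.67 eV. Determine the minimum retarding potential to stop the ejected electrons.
0.9566 V

The stopping potential V_s satisfies: eV_s = KE_max

First, find KE_max using Einstein's equation:
E_photon = hf = (6.626×10⁻³⁴ J·s)(6.351e+14 Hz) = 2.6266 eV
KE_max = E_photon - φ = 2.6266 - 1.67 = 0.9566 eV

Since eV_s = KE_max:
V_s = KE_max/e = 0.9566 V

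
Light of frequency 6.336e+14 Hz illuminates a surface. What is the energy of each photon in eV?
2.6204 eV

Using E = hf:

E = hf = (6.626×10⁻³⁴ J·s)(6.336e+14 Hz)
E = 2.6204 eV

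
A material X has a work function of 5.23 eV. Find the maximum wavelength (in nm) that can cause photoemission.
237.06 nm

The threshold wavelength is when the photon energy equals the work function:
hc/λ₀ = φ

Solving for λ₀:
λ₀ = hc/φ = (6.626×10⁻³⁴ J·s)(3×10⁸ m/s) / (5.23 eV × 1.602×10⁻¹⁹ J/eV)
λ₀ = 237.06 nm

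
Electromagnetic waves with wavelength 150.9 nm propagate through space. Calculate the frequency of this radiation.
1.9867e+15 Hz

Using the wave equation: c = fλ

Solving for frequency:
f = c/λ = (3×10⁸ m/s) / (150.9×10⁻⁹ m)
f = 1.9867e+15 Hz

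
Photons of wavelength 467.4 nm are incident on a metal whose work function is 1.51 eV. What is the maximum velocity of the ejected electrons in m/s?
6.3399e+05 m/s

First, find the maximum kinetic energy:
E_photon = hc/λ = 2.6526 eV
KE_max = E_photon - φ = 2.6526 - 1.51 = 1.1426 eV

Convert to Joules: KE_max = 1.1426 × 1.602×10⁻¹⁹ J = 1.8307e-19 J

Then use KE = ½mv² to find velocity:
v = √(2·KE/m) = √(2 × 1.8307e-19 J / 9.109e-31 kg)
v = 6.3399e+05 m/s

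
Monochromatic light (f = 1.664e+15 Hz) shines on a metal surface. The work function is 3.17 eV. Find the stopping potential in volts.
3.7118 V

The stopping potential V_s satisfies: eV_s = KE_max

First, find KE_max using Einstein's equation:
E_photon = hf = (6.626×10⁻³⁴ J·s)(1.664e+15 Hz) = 6.8818 eV
KE_max = E_photon - φ = 6.8818 - 3.17 = 3.7118 eV

Since eV_s = KE_max:
V_s = KE_max/e = 3.7118 V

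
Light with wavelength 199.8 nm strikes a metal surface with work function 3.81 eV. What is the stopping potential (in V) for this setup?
2.3954 V

The stopping potential V_s satisfies: eV_s = KE_max

First, find KE_max using Einstein's equation:
E_photon = hc/λ = 6.2054 eV
KE_max = E_photon - φ = 6.2054 - 3.81 = 2.3954 eV

Since eV_s = KE_max:
V_s = KE_max/e = 2.3954 V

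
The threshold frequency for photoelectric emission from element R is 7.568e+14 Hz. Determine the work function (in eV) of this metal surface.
3.13 eV

At the threshold frequency, photon energy equals work function:
φ = hf₀

Calculating:
φ = (6.626×10⁻³⁴ J·s)(7.568e+14 Hz)
φ = 3.13 eV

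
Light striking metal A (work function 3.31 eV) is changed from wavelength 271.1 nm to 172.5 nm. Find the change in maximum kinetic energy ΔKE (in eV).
2.6141 eV

Using Einstein's equation: KE_max = hc/λ - φ

For λ₁ = 271.1 nm:
KE₁ = hc/λ₁ - φ = 4.5734 - 3.31 = 1.2634 eV

For λ₂ = 172.5 nm:
KE₂ = hc/λ₂ - φ = 7.1875 - 3.31 = 3.8775 eV

Change in KE:
ΔKE = KE₂ - KE₁ = 3.8775 - 1.2634 = 2.6141 eV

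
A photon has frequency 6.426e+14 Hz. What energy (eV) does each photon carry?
2.6576 eV

Using E = hf:

E = hf = (6.626×10⁻³⁴ J·s)(6.426e+14 Hz)
E = 2.6576 eV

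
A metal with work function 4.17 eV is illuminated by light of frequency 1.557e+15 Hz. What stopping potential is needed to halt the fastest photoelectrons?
2.2692 V

The stopping potential V_s satisfies: eV_s = KE_max

First, find KE_max using Einstein's equation:
E_photon = hf = (6.626×10⁻³⁴ J·s)(1.557e+15 Hz) = 6.4392 eV
KE_max = E_photon - φ = 6.4392 - 4.17 = 2.2692 eV

Since eV_s = KE_max:
V_s = KE_max/e = 2.2692 V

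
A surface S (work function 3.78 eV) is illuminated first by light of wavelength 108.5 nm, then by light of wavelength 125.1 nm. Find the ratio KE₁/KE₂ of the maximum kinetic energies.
1.2473

Using Einstein's equation: KE_max = hc/λ - φ

For λ₁ = 108.5 nm:
E₁ = hc/λ₁ = 11.4271 eV
KE₁ = E₁ - φ = 11.4271 - 3.78 = 7.6471 eV

For λ₂ = 125.1 nm:
E₂ = hc/λ₂ = 9.9108 eV
KE₂ = E₂ - φ = 9.9108 - 3.78 = 6.1308 eV

Ratio: KE₁/KE₂ = 7.6471/6.1308 = 1.2473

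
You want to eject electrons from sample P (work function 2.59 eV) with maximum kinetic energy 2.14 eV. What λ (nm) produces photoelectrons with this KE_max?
262.12 nm

From Einstein's equation: KE_max = hc/λ - φ

Rearranging for λ:
hc/λ = KE_max + φ
λ = hc/(KE_max + φ)

Required photon energy:
E_photon = KE_max + φ = 2.14 + 2.59 = 4.73 eV

Required wavelength:
λ = hc/E_photon = (6.626×10⁻³⁴)(3×10⁸) / (4.73 × 1.602×10⁻¹⁹)
λ = 262.12 nm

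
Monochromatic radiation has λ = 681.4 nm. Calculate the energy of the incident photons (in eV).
1.8196 eV

Using E = hf = hc/λ:

E = hc/λ = (6.626×10⁻³⁴ J·s)(3×10⁸ m/s) / (681.4×10⁻⁹ m)
E = 1.8196 eV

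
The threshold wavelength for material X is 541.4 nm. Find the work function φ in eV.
2.29 eV

At the threshold wavelength, photon energy equals work function:
φ = hc/λ₀

Calculating:
φ = (6.626×10⁻³⁴ J·s)(3×10⁸ m/s) / (541.4×10⁻⁹ m)
φ = 2.29 eV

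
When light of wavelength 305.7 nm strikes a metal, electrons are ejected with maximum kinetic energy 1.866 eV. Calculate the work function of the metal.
2.19 eV

From Einstein's photoelectric equation: KE_max = hf - φ = hc/λ - φ

Rearranging for φ:
φ = hc/λ - KE_max

Calculate photon energy:
E_photon = hc/λ = 4.0557 eV

Therefore:
φ = 4.0557 - 1.866 = 2.19 eV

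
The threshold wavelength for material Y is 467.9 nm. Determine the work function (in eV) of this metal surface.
2.65 eV

At the threshold wavelength, photon energy equals work function:
φ = hc/λ₀

Calculating:
φ = (6.626×10⁻³⁴ J·s)(3×10⁸ m/s) / (467.9×10⁻⁹ m)
φ = 2.65 eV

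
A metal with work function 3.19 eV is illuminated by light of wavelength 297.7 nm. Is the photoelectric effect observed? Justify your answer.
Yes

For photoemission, the photon energy must exceed the work function.

Photon energy: E = hc/λ = 4.1647 eV
Work function: φ = 3.19 eV

Since E_photon (4.1647 eV) > φ (3.19 eV), photoemission WILL occur.
The threshold wavelength is λ₀ = hc/φ = 388.7 nm.
Since 297.7 nm < 388.7 nm, the light has sufficient energy.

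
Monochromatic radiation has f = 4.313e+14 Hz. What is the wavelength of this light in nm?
695.09 nm

Using the wave equation: c = fλ

Solving for wavelength:
λ = c/f = (3×10⁸ m/s) / (4.313e+14 Hz)
λ = 695.09 nm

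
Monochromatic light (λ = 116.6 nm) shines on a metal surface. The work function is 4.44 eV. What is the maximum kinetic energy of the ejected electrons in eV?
6.1933 eV

Using Einstein's photoelectric equation: KE_max = hf - φ = hc/λ - φ

First, calculate the photon energy:
E_photon = hc/λ = (6.626×10⁻³⁴ J·s)(3×10⁸ m/s) / (116.6×10⁻⁹ m)
E_photon = 10.6333 eV

Then, the maximum kinetic energy:
KE_max = E_photon - φ = 10.6333 eV - 4.44 eV = 6.1933 eV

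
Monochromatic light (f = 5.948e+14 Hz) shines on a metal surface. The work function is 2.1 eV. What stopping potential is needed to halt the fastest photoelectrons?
0.3599 V

The stopping potential V_s satisfies: eV_s = KE_max

First, find KE_max using Einstein's equation:
E_photon = hf = (6.626×10⁻³⁴ J·s)(5.948e+14 Hz) = 2.4599 eV
KE_max = E_photon - φ = 2.4599 - 2.1 = 0.3599 eV

Since eV_s = KE_max:
V_s = KE_max/e = 0.3599 V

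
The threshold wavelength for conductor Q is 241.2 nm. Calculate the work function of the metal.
5.14 eV

At the threshold wavelength, photon energy equals work function:
φ = hc/λ₀

Calculating:
φ = (6.626×10⁻³⁴ J·s)(3×10⁸ m/s) / (241.2×10⁻⁹ m)
φ = 5.14 eV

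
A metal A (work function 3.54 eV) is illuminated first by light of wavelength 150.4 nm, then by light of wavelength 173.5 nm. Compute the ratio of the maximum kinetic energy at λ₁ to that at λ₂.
1.3044

Using Einstein's equation: KE_max = hc/λ - φ

For λ₁ = 150.4 nm:
E₁ = hc/λ₁ = 8.2436 eV
KE₁ = E₁ - φ = 8.2436 - 3.54 = 4.7036 eV

For λ₂ = 173.5 nm:
E₂ = hc/λ₂ = 7.1461 eV
KE₂ = E₂ - φ = 7.1461 - 3.54 = 3.6061 eV

Ratio: KE₁/KE₂ = 4.7036/3.6061 = 1.3044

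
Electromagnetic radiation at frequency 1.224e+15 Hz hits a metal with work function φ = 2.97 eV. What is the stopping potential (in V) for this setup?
2.0921 V

The stopping potential V_s satisfies: eV_s = KE_max

First, find KE_max using Einstein's equation:
E_photon = hf = (6.626×10⁻³⁴ J·s)(1.224e+15 Hz) = 5.0621 eV
KE_max = E_photon - φ = 5.0621 - 2.97 = 2.0921 eV

Since eV_s = KE_max:
V_s = KE_max/e = 2.0921 V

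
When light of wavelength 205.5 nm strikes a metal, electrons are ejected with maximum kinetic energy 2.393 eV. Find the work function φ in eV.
3.64 eV

From Einstein's photoelectric equation: KE_max = hf - φ = hc/λ - φ

Rearranging for φ:
φ = hc/λ - KE_max

Calculate photon energy:
E_photon = hc/λ = 6.0333 eV

Therefore:
φ = 6.0333 - 2.393 = 3.64 eV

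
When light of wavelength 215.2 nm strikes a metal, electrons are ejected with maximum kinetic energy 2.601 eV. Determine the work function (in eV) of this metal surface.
3.16 eV

From Einstein's photoelectric equation: KE_max = hf - φ = hc/λ - φ

Rearranging for φ:
φ = hc/λ - KE_max

Calculate photon energy:
E_photon = hc/λ = 5.7613 eV

Therefore:
φ = 5.7613 - 2.601 = 3.16 eV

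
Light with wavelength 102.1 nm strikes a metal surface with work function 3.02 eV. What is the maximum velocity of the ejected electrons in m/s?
1.7914e+06 m/s

First, find the maximum kinetic energy:
E_photon = hc/λ = 12.1434 eV
KE_max = E_photon - φ = 12.1434 - 3.02 = 9.1234 eV

Convert to Joules: KE_max = 9.1234 × 1.602×10⁻¹⁹ J = 1.4617e-18 J

Then use KE = ½mv² to find velocity:
v = √(2·KE/m) = √(2 × 1.4617e-18 J / 9.109e-31 kg)
v = 1.7914e+06 m/s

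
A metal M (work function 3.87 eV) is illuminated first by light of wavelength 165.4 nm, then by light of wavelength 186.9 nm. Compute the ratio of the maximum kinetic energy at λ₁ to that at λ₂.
1.3120

Using Einstein's equation: KE_max = hc/λ - φ

For λ₁ = 165.4 nm:
E₁ = hc/λ₁ = 7.4960 eV
KE₁ = E₁ - φ = 7.4960 - 3.87 = 3.6260 eV

For λ₂ = 186.9 nm:
E₂ = hc/λ₂ = 6.6337 eV
KE₂ = E₂ - φ = 6.6337 - 3.87 = 2.7637 eV

Ratio: KE₁/KE₂ = 3.6260/2.7637 = 1.3120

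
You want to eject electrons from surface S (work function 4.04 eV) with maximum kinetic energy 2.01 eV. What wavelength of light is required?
204.93 nm

From Einstein's equation: KE_max = hc/λ - φ

Rearranging for λ:
hc/λ = KE_max + φ
λ = hc/(KE_max + φ)

Required photon energy:
E_photon = KE_max + φ = 2.01 + 4.04 = 6.05 eV

Required wavelength:
λ = hc/E_photon = (6.626×10⁻³⁴)(3×10⁸) / (6.05 × 1.602×10⁻¹⁹)
λ = 204.93 nm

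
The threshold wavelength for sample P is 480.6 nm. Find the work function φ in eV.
2.58 eV

At the threshold wavelength, photon energy equals work function:
φ = hc/λ₀

Calculating:
φ = (6.626×10⁻³⁴ J·s)(3×10⁸ m/s) / (480.6×10⁻⁹ m)
φ = 2.58 eV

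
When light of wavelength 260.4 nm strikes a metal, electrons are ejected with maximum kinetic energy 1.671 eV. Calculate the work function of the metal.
3.09 eV

From Einstein's photoelectric equation: KE_max = hf - φ = hc/λ - φ

Rearranging for φ:
φ = hc/λ - KE_max

Calculate photon energy:
E_photon = hc/λ = 4.7613 eV

Therefore:
φ = 4.7613 - 1.671 = 3.09 eV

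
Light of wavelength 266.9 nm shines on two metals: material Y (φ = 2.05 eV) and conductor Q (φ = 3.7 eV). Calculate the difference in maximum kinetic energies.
1.6500 eV

Using KE_max = hc/λ - φ for each metal:

Photon energy: E = hc/λ = 4.6453 eV

For material Y (φ₁ = 2.05 eV):
KE₁ = E - φ₁ = 4.6453 - 2.05 = 2.5953 eV

For conductor Q (φ₂ = 3.7 eV):
KE₂ = E - φ₂ = 4.6453 - 3.7 = 0.9453 eV

Difference:
ΔKE = KE₁ - KE₂ = 2.5953 - 0.9453 = 1.6500 eV

Note: The difference equals the difference in work functions: 3.7 - 2.05 = 1.65 eV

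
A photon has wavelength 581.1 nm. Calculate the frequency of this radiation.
5.1591e+14 Hz

Using the wave equation: c = fλ

Solving for frequency:
f = c/λ = (3×10⁸ m/s) / (581.1×10⁻⁹ m)
f = 5.1591e+14 Hz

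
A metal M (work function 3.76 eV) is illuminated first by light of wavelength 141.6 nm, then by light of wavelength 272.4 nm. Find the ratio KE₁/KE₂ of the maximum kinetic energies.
6.3116

Using Einstein's equation: KE_max = hc/λ - φ

For λ₁ = 141.6 nm:
E₁ = hc/λ₁ = 8.7559 eV
KE₁ = E₁ - φ = 8.7559 - 3.76 = 4.9959 eV

For λ₂ = 272.4 nm:
E₂ = hc/λ₂ = 4.5515 eV
KE₂ = E₂ - φ = 4.5515 - 3.76 = 0.7915 eV

Ratio: KE₁/KE₂ = 4.9959/0.7915 = 6.3116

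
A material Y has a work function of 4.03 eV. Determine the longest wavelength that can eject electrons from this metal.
307.65 nm

The threshold wavelength is when the photon energy equals the work function:
hc/λ₀ = φ

Solving for λ₀:
λ₀ = hc/φ = (6.626×10⁻³⁴ J·s)(3×10⁸ m/s) / (4.03 eV × 1.602×10⁻¹⁹ J/eV)
λ₀ = 307.65 nm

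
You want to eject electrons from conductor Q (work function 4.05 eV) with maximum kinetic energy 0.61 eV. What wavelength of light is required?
266.06 nm

From Einstein's equation: KE_max = hc/λ - φ

Rearranging for λ:
hc/λ = KE_max + φ
λ = hc/(KE_max + φ)

Required photon energy:
E_photon = KE_max + φ = 0.61 + 4.05 = 4.66 eV

Required wavelength:
λ = hc/E_photon = (6.626×10⁻³⁴)(3×10⁸) / (4.66 × 1.602×10⁻¹⁹)
λ = 266.06 nm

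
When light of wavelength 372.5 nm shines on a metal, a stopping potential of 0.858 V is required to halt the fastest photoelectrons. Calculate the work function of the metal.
2.47 eV

The stopping potential gives the maximum kinetic energy: KE_max = eV_s = 0.858 eV

From Einstein's photoelectric equation: KE_max = hc/λ - φ
Rearranging: φ = hc/λ - KE_max

Calculate photon energy:
E_photon = hc/λ = (6.626×10⁻³⁴ J·s)(3×10⁸ m/s) / (372.5×10⁻⁹ m) = 3.3284 eV

Therefore:
φ = 3.3284 - 0.858 = 2.47 eV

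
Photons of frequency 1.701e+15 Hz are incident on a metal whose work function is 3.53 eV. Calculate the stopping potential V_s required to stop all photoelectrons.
3.5048 V

The stopping potential V_s satisfies: eV_s = KE_max

First, find KE_max using Einstein's equation:
E_photon = hf = (6.626×10⁻³⁴ J·s)(1.701e+15 Hz) = 7.0348 eV
KE_max = E_photon - φ = 7.0348 - 3.53 = 3.5048 eV

Since eV_s = KE_max:
V_s = KE_max/e = 3.5048 V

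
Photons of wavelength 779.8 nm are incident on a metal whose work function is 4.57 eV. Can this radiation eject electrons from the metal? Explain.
No

For photoemission, the photon energy must exceed the work function.

Photon energy: E = hc/λ = 1.5899 eV
Work function: φ = 4.57 eV

Since E_photon (1.5899 eV) < φ (4.57 eV), photoemission will NOT occur.
The threshold wavelength is λ₀ = hc/φ = 271.3 nm.
Since 779.8 nm > 271.3 nm, the photons lack sufficient energy.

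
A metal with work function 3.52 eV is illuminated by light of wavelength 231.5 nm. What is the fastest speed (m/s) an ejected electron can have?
8.0357e+05 m/s

First, find the maximum kinetic energy:
E_photon = hc/λ = 5.3557 eV
KE_max = E_photon - φ = 5.3557 - 3.52 = 1.8357 eV

Convert to Joules: KE_max = 1.8357 × 1.602×10⁻¹⁹ J = 2.9411e-19 J

Then use KE = ½mv² to find velocity:
v = √(2·KE/m) = √(2 × 2.9411e-19 J / 9.109e-31 kg)
v = 8.0357e+05 m/s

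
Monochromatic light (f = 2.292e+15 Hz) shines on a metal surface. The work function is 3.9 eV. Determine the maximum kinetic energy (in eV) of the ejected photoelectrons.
5.5790 eV

Using Einstein's photoelectric equation: KE_max = hf - φ

First, calculate the photon energy:
E_photon = hf = (6.626×10⁻³⁴ J·s)(2.292e+15 Hz)
E_photon = 9.4790 eV

Then, the maximum kinetic energy:
KE_max = E_photon - φ = 9.4790 eV - 3.9 eV = 5.5790 eV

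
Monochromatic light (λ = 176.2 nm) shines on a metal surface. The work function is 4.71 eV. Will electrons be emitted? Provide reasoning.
Yes

For photoemission, the photon energy must exceed the work function.

Photon energy: E = hc/λ = 7.0366 eV
Work function: φ = 4.71 eV

Since E_photon (7.0366 eV) > φ (4.71 eV), photoemission WILL occur.
The threshold wavelength is λ₀ = hc/φ = 263.2 nm.
Since 176.2 nm < 263.2 nm, the light has sufficient energy.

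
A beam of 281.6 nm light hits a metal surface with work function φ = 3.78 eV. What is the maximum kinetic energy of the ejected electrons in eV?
0.6228 eV

Using Einstein's photoelectric equation: KE_max = hf - φ = hc/λ - φ

First, calculate the photon energy:
E_photon = hc/λ = (6.626×10⁻³⁴ J·s)(3×10⁸ m/s) / (281.6×10⁻⁹ m)
E_photon = 4.4028 eV

Then, the maximum kinetic energy:
KE_max = E_photon - φ = 4.4028 eV - 3.78 eV = 0.6228 eV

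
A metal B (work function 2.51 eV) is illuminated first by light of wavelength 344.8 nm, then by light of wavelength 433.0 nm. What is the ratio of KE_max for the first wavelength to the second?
3.0727

Using Einstein's equation: KE_max = hc/λ - φ

For λ₁ = 344.8 nm:
E₁ = hc/λ₁ = 3.5958 eV
KE₁ = E₁ - φ = 3.5958 - 2.51 = 1.0858 eV

For λ₂ = 433.0 nm:
E₂ = hc/λ₂ = 2.8634 eV
KE₂ = E₂ - φ = 2.8634 - 2.51 = 0.3534 eV

Ratio: KE₁/KE₂ = 1.0858/0.3534 = 3.0727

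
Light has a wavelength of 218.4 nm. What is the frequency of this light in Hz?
1.3727e+15 Hz

Using the wave equation: c = fλ

Solving for frequency:
f = c/λ = (3×10⁸ m/s) / (218.4×10⁻⁹ m)
f = 1.3727e+15 Hz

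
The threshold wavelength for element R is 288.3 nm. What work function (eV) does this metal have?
4.30 eV

At the threshold wavelength, photon energy equals work function:
φ = hc/λ₀

Calculating:
φ = (6.626×10⁻³⁴ J·s)(3×10⁸ m/s) / (288.3×10⁻⁹ m)
φ = 4.30 eV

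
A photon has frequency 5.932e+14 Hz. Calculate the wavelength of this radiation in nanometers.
505.38 nm

Using the wave equation: c = fλ

Solving for wavelength:
λ = c/f = (3×10⁸ m/s) / (5.932e+14 Hz)
λ = 505.38 nm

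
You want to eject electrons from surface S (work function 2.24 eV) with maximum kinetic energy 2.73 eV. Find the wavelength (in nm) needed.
249.47 nm

From Einstein's equation: KE_max = hc/λ - φ

Rearranging for λ:
hc/λ = KE_max + φ
λ = hc/(KE_max + φ)

Required photon energy:
E_photon = KE_max + φ = 2.73 + 2.24 = 4.97 eV

Required wavelength:
λ = hc/E_photon = (6.626×10⁻³⁴)(3×10⁸) / (4.97 × 1.602×10⁻¹⁹)
λ = 249.47 nm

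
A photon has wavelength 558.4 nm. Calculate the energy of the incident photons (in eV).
2.2203 eV

Using E = hf = hc/λ:

E = hc/λ = (6.626×10⁻³⁴ J·s)(3×10⁸ m/s) / (558.4×10⁻⁹ m)
E = 2.2203 eV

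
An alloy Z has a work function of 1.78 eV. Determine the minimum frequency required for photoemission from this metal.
4.3040e+14 Hz

The threshold frequency is when the photon energy equals the work function:
hf₀ = φ

Solving for f₀:
f₀ = φ/h = (1.78 eV × 1.602×10⁻¹⁹ J/eV) / (6.626×10⁻³⁴ J·s)
f₀ = 4.3040e+14 Hz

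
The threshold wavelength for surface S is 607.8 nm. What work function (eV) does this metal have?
2.04 eV

At the threshold wavelength, photon energy equals work function:
φ = hc/λ₀

Calculating:
φ = (6.626×10⁻³⁴ J·s)(3×10⁸ m/s) / (607.8×10⁻⁹ m)
φ = 2.04 eV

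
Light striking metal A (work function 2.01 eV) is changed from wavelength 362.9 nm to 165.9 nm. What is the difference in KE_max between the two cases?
4.0569 eV

Using Einstein's equation: KE_max = hc/λ - φ

For λ₁ = 362.9 nm:
KE₁ = hc/λ₁ - φ = 3.4165 - 2.01 = 1.4065 eV

For λ₂ = 165.9 nm:
KE₂ = hc/λ₂ - φ = 7.4734 - 2.01 = 5.4634 eV

Change in KE:
ΔKE = KE₂ - KE₁ = 5.4634 - 1.4065 = 4.0569 eV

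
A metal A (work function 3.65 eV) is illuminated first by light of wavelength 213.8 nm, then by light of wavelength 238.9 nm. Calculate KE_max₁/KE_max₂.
1.3957

Using Einstein's equation: KE_max = hc/λ - φ

For λ₁ = 213.8 nm:
E₁ = hc/λ₁ = 5.7991 eV
KE₁ = E₁ - φ = 5.7991 - 3.65 = 2.1491 eV

For λ₂ = 238.9 nm:
E₂ = hc/λ₂ = 5.1898 eV
KE₂ = E₂ - φ = 5.1898 - 3.65 = 1.5398 eV

Ratio: KE₁/KE₂ = 2.1491/1.5398 = 1.3957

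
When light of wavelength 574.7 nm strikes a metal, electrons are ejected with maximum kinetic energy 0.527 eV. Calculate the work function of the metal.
1.63 eV

From Einstein's photoelectric equation: KE_max = hf - φ = hc/λ - φ

Rearranging for φ:
φ = hc/λ - KE_max

Calculate photon energy:
E_photon = hc/λ = 2.1574 eV

Therefore:
φ = 2.1574 - 0.527 = 1.63 eV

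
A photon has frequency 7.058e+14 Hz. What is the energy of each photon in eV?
2.9190 eV

Using E = hf:

E = hf = (6.626×10⁻³⁴ J·s)(7.058e+14 Hz)
E = 2.9190 eV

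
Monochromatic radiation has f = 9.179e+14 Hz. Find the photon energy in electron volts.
3.7961 eV

Using E = hf:

E = hf = (6.626×10⁻³⁴ J·s)(9.179e+14 Hz)
E = 3.7961 eV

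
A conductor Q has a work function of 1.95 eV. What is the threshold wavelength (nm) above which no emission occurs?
635.82 nm

The threshold wavelength is when the photon energy equals the work function:
hc/λ₀ = φ

Solving for λ₀:
λ₀ = hc/φ = (6.626×10⁻³⁴ J·s)(3×10⁸ m/s) / (1.95 eV × 1.602×10⁻¹⁹ J/eV)
λ₀ = 635.82 nm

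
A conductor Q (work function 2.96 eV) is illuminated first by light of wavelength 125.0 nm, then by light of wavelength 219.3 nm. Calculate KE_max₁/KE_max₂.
2.5834

Using Einstein's equation: KE_max = hc/λ - φ

For λ₁ = 125.0 nm:
E₁ = hc/λ₁ = 9.9187 eV
KE₁ = E₁ - φ = 9.9187 - 2.96 = 6.9587 eV

For λ₂ = 219.3 nm:
E₂ = hc/λ₂ = 5.6536 eV
KE₂ = E₂ - φ = 5.6536 - 2.96 = 2.6936 eV

Ratio: KE₁/KE₂ = 6.9587/2.6936 = 2.5834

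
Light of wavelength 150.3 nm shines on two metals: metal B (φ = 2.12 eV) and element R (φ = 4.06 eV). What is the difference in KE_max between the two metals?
1.9400 eV

Using KE_max = hc/λ - φ for each metal:

Photon energy: E = hc/λ = 8.2491 eV

For metal B (φ₁ = 2.12 eV):
KE₁ = E - φ₁ = 8.2491 - 2.12 = 6.1291 eV

For element R (φ₂ = 4.06 eV):
KE₂ = E - φ₂ = 8.2491 - 4.06 = 4.1891 eV

Difference:
ΔKE = KE₁ - KE₂ = 6.1291 - 4.1891 = 1.9400 eV

Note: The difference equals the difference in work functions: 4.06 - 2.12 = 1.94 eV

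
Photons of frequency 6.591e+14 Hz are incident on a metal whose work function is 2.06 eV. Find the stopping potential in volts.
0.6658 V

The stopping potential V_s satisfies: eV_s = KE_max

First, find KE_max using Einstein's equation:
E_photon = hf = (6.626×10⁻³⁴ J·s)(6.591e+14 Hz) = 2.7258 eV
KE_max = E_photon - φ = 2.7258 - 2.06 = 0.6658 eV

Since eV_s = KE_max:
V_s = KE_max/e = 0.6658 V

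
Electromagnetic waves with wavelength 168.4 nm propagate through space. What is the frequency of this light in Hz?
1.7802e+15 Hz

Using the wave equation: c = fλ

Solving for frequency:
f = c/λ = (3×10⁸ m/s) / (168.4×10⁻⁹ m)
f = 1.7802e+15 Hz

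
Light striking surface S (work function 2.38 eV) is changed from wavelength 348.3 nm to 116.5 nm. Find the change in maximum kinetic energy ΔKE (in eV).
7.0827 eV

Using Einstein's equation: KE_max = hc/λ - φ

For λ₁ = 348.3 nm:
KE₁ = hc/λ₁ - φ = 3.5597 - 2.38 = 1.1797 eV

For λ₂ = 116.5 nm:
KE₂ = hc/λ₂ - φ = 10.6424 - 2.38 = 8.2624 eV

Change in KE:
ΔKE = KE₂ - KE₁ = 8.2624 - 1.1797 = 7.0827 eV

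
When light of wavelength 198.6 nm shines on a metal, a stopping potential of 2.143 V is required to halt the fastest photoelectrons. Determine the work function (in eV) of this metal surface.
4.10 eV

The stopping potential gives the maximum kinetic energy: KE_max = eV_s = 2.143 eV

From Einstein's photoelectric equation: KE_max = hc/λ - φ
Rearranging: φ = hc/λ - KE_max

Calculate photon energy:
E_photon = hc/λ = (6.626×10⁻³⁴ J·s)(3×10⁸ m/s) / (198.6×10⁻⁹ m) = 6.2429 eV

Therefore:
φ = 6.2429 - 2.143 = 4.10 eV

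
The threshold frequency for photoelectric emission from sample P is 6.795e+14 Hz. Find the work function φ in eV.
2.81 eV

At the threshold frequency, photon energy equals work function:
φ = hf₀

Calculating:
φ = (6.626×10⁻³⁴ J·s)(6.795e+14 Hz)
φ = 2.81 eV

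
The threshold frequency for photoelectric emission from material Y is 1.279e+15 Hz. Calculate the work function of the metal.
5.29 eV

At the threshold frequency, photon energy equals work function:
φ = hf₀

Calculating:
φ = (6.626×10⁻³⁴ J·s)(1.279e+15 Hz)
φ = 5.29 eV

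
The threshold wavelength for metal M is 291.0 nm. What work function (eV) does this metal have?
4.26 eV

At the threshold wavelength, photon energy equals work function:
φ = hc/λ₀

Calculating:
φ = (6.626×10⁻³⁴ J·s)(3×10⁸ m/s) / (291.0×10⁻⁹ m)
φ = 4.26 eV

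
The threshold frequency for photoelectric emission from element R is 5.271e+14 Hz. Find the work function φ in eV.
2.18 eV

At the threshold frequency, photon energy equals work function:
φ = hf₀

Calculating:
φ = (6.626×10⁻³⁴ J·s)(5.271e+14 Hz)
φ = 2.18 eV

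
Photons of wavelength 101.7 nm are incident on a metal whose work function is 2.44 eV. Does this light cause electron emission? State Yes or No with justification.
Yes

For photoemission, the photon energy must exceed the work function.

Photon energy: E = hc/λ = 12.1912 eV
Work function: φ = 2.44 eV

Since E_photon (12.1912 eV) > φ (2.44 eV), photoemission WILL occur.
The threshold wavelength is λ₀ = hc/φ = 508.1 nm.
Since 101.7 nm < 508.1 nm, the light has sufficient energy.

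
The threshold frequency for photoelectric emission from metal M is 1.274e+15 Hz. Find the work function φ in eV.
5.27 eV

At the threshold frequency, photon energy equals work function:
φ = hf₀

Calculating:
φ = (6.626×10⁻³⁴ J·s)(1.274e+15 Hz)
φ = 5.27 eV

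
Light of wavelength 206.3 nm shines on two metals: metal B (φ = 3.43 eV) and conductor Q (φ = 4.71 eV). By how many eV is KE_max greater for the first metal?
1.2800 eV

Using KE_max = hc/λ - φ for each metal:

Photon energy: E = hc/λ = 6.0099 eV

For metal B (φ₁ = 3.43 eV):
KE₁ = E - φ₁ = 6.0099 - 3.43 = 2.5799 eV

For conductor Q (φ₂ = 4.71 eV):
KE₂ = E - φ₂ = 6.0099 - 4.71 = 1.2999 eV

Difference:
ΔKE = KE₁ - KE₂ = 2.5799 - 1.2999 = 1.2800 eV

Note: The difference equals the difference in work functions: 4.71 - 3.43 = 1.28 eV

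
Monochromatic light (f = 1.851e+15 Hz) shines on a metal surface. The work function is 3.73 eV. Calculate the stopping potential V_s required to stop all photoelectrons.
3.9251 V

The stopping potential V_s satisfies: eV_s = KE_max

First, find KE_max using Einstein's equation:
E_photon = hf = (6.626×10⁻³⁴ J·s)(1.851e+15 Hz) = 7.6551 eV
KE_max = E_photon - φ = 7.6551 - 3.73 = 3.9251 eV

Since eV_s = KE_max:
V_s = KE_max/e = 3.9251 V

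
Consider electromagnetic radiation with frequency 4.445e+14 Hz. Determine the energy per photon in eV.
1.8383 eV

Using E = hf:

E = hf = (6.626×10⁻³⁴ J·s)(4.445e+14 Hz)
E = 1.8383 eV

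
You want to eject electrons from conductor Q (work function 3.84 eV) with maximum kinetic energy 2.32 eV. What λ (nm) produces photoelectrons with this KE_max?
201.27 nm

From Einstein's equation: KE_max = hc/λ - φ

Rearranging for λ:
hc/λ = KE_max + φ
λ = hc/(KE_max + φ)

Required photon energy:
E_photon = KE_max + φ = 2.32 + 3.84 = 6.16 eV

Required wavelength:
λ = hc/E_photon = (6.626×10⁻³⁴)(3×10⁸) / (6.16 × 1.602×10⁻¹⁹)
λ = 201.27 nm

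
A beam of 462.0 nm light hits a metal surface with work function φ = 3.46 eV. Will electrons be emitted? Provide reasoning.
No

For photoemission, the photon energy must exceed the work function.

Photon energy: E = hc/λ = 2.6836 eV
Work function: φ = 3.46 eV

Since E_photon (2.6836 eV) < φ (3.46 eV), photoemission will NOT occur.
The threshold wavelength is λ₀ = hc/φ = 358.3 nm.
Since 462.0 nm > 358.3 nm, the photons lack sufficient energy.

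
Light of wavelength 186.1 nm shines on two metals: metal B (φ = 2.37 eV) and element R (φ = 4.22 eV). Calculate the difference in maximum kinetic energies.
1.8500 eV

Using KE_max = hc/λ - φ for each metal:

Photon energy: E = hc/λ = 6.6622 eV

For metal B (φ₁ = 2.37 eV):
KE₁ = E - φ₁ = 6.6622 - 2.37 = 4.2922 eV

For element R (φ₂ = 4.22 eV):
KE₂ = E - φ₂ = 6.6622 - 4.22 = 2.4422 eV

Difference:
ΔKE = KE₁ - KE₂ = 4.2922 - 2.4422 = 1.8500 eV

Note: The difference equals the difference in work functions: 4.22 - 2.37 = 1.85 eV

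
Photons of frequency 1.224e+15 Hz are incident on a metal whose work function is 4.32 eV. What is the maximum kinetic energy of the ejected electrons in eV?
0.7421 eV

Using Einstein's photoelectric equation: KE_max = hf - φ

First, calculate the photon energy:
E_photon = hf = (6.626×10⁻³⁴ J·s)(1.224e+15 Hz)
E_photon = 5.0621 eV

Then, the maximum kinetic energy:
KE_max = E_photon - φ = 5.0621 eV - 4.32 eV = 0.7421 eV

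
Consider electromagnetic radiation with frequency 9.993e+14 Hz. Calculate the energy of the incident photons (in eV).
4.1328 eV

Using E = hf:

E = hf = (6.626×10⁻³⁴ J·s)(9.993e+14 Hz)
E = 4.1328 eV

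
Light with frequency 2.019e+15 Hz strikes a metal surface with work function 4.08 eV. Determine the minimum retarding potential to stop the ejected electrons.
4.2699 V

The stopping potential V_s satisfies: eV_s = KE_max

First, find KE_max using Einstein's equation:
E_photon = hf = (6.626×10⁻³⁴ J·s)(2.019e+15 Hz) = 8.3499 eV
KE_max = E_photon - φ = 8.3499 - 4.08 = 4.2699 eV

Since eV_s = KE_max:
V_s = KE_max/e = 4.2699 V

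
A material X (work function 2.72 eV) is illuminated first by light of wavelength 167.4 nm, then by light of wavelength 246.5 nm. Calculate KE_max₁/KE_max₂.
2.0290

Using Einstein's equation: KE_max = hc/λ - φ

For λ₁ = 167.4 nm:
E₁ = hc/λ₁ = 7.4065 eV
KE₁ = E₁ - φ = 7.4065 - 2.72 = 4.6865 eV

For λ₂ = 246.5 nm:
E₂ = hc/λ₂ = 5.0298 eV
KE₂ = E₂ - φ = 5.0298 - 2.72 = 2.3098 eV

Ratio: KE₁/KE₂ = 4.6865/2.3098 = 2.0290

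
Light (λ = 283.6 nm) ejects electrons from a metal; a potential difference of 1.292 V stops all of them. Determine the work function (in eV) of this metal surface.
3.08 eV

The stopping potential gives the maximum kinetic energy: KE_max = eV_s = 1.292 eV

From Einstein's photoelectric equation: KE_max = hc/λ - φ
Rearranging: φ = hc/λ - KE_max

Calculate photon energy:
E_photon = hc/λ = (6.626×10⁻³⁴ J·s)(3×10⁸ m/s) / (283.6×10⁻⁹ m) = 4.3718 eV

Therefore:
φ = 4.3718 - 1.292 = 3.08 eV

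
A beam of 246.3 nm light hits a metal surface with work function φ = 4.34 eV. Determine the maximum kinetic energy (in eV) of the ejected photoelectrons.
0.6939 eV

Using Einstein's photoelectric equation: KE_max = hf - φ = hc/λ - φ

First, calculate the photon energy:
E_photon = hc/λ = (6.626×10⁻³⁴ J·s)(3×10⁸ m/s) / (246.3×10⁻⁹ m)
E_photon = 5.0339 eV

Then, the maximum kinetic energy:
KE_max = E_photon - φ = 5.0339 eV - 4.34 eV = 0.6939 eV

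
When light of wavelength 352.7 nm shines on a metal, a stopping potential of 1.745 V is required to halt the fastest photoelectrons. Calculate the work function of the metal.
1.77 eV

The stopping potential gives the maximum kinetic energy: KE_max = eV_s = 1.745 eV

From Einstein's photoelectric equation: KE_max = hc/λ - φ
Rearranging: φ = hc/λ - KE_max

Calculate photon energy:
E_photon = hc/λ = (6.626×10⁻³⁴ J·s)(3×10⁸ m/s) / (352.7×10⁻⁹ m) = 3.5153 eV

Therefore:
φ = 3.5153 - 1.745 = 1.77 eV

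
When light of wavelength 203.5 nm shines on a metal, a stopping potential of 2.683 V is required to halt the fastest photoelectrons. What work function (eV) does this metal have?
3.41 eV

The stopping potential gives the maximum kinetic energy: KE_max = eV_s = 2.683 eV

From Einstein's photoelectric equation: KE_max = hc/λ - φ
Rearranging: φ = hc/λ - KE_max

Calculate photon energy:
E_photon = hc/λ = (6.626×10⁻³⁴ J·s)(3×10⁸ m/s) / (203.5×10⁻⁹ m) = 6.0926 eV

Therefore:
φ = 6.0926 - 2.683 = 3.41 eV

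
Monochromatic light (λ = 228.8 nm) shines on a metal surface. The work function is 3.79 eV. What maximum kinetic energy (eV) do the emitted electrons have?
1.6289 eV

Using Einstein's photoelectric equation: KE_max = hf - φ = hc/λ - φ

First, calculate the photon energy:
E_photon = hc/λ = (6.626×10⁻³⁴ J·s)(3×10⁸ m/s) / (228.8×10⁻⁹ m)
E_photon = 5.4189 eV

Then, the maximum kinetic energy:
KE_max = E_photon - φ = 5.4189 eV - 3.79 eV = 1.6289 eV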